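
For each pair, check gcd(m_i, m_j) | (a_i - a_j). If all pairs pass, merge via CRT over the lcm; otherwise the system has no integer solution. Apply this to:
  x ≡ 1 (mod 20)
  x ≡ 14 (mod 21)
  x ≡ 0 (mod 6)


Moduli 20, 21, 6 are not pairwise coprime, so CRT works modulo lcm(m_i) when all pairwise compatibility conditions hold.
Pairwise compatibility: gcd(m_i, m_j) must divide a_i - a_j for every pair.
Merge one congruence at a time:
  Start: x ≡ 1 (mod 20).
  Combine with x ≡ 14 (mod 21): gcd(20, 21) = 1; 14 - 1 = 13, which IS divisible by 1, so compatible.
    Write x = 1 + 20·t and substitute into x ≡ 14 (mod 21): 20·t ≡ 14 − 1 = 13 (mod 21).
    The inverse of 20 mod 21 is 20 (since 20·20 = 400 = 19·21 + 1), so t ≡ 20·13 = 260 ≡ 8 (mod 21).
    Then x = 1 + 20·8 = 161, valid modulo lcm(20, 21) = 420: x ≡ 161 (mod 420).
  Combine with x ≡ 0 (mod 6): gcd(420, 6) = 6, and 0 - 161 = -161 is NOT divisible by 6.
    ⇒ system is inconsistent (no integer solution).

No solution (the system is inconsistent).


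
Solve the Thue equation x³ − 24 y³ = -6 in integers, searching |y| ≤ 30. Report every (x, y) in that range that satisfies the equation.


The equation is x³ - 24y³ = -6. For fixed y, x³ = 24·y³ − 6, so a solution requires the RHS to be a perfect cube.
Strategy: iterate y from -30 to 30, compute RHS = 24·y³ − 6, and check whether it is a (positive or negative) perfect cube.
Check small values of y:
  y = 0: RHS = -6 is not a perfect cube.
  y = 1: RHS = 18 is not a perfect cube.
  y = -1: RHS = -30 is not a perfect cube.
  y = 2: RHS = 186 is not a perfect cube.
  y = -2: RHS = -198 is not a perfect cube.
  y = 3: RHS = 642 is not a perfect cube.
  y = -3: RHS = -654 is not a perfect cube.
Continuing the search up to |y| = 30 finds no solutions either.
No (x, y) in the scanned range satisfies the equation.

No integer solutions with |y| ≤ 30.


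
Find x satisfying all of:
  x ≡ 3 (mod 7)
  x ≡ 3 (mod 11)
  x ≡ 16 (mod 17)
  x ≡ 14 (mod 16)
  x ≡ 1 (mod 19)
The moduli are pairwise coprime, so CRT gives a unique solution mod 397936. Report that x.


Product of moduli M = 7 · 11 · 17 · 16 · 19 = 397936.
Merge one congruence at a time:
  Start: x ≡ 3 (mod 7).
  Combine with x ≡ 3 (mod 11); new modulus lcm = 77.
    Write x = 3 + 7·t and substitute into x ≡ 3 (mod 11): 7·t ≡ 3 − 3 = 0 (mod 11).
    The inverse of 7 mod 11 is 8 (since 7·8 = 56 = 5·11 + 1), so t ≡ 8·0 = 0 ≡ 0 (mod 11).
    Then x = 3 + 7·0 = 3, valid modulo lcm(7, 11) = 77: x ≡ 3 (mod 77).
  Combine with x ≡ 16 (mod 17); new modulus lcm = 1309.
    Write x = 3 + 77·t and substitute into x ≡ 16 (mod 17): 77·t ≡ 16 − 3 = 13 (mod 17).
    Reduce coefficients mod 17: 9·t ≡ 13 (mod 17).
    The inverse of 9 mod 17 is 2 (since 9·2 = 18 = 1·17 + 1), so t ≡ 2·13 = 26 ≡ 9 (mod 17).
    Then x = 3 + 77·9 = 696, valid modulo lcm(77, 17) = 1309: x ≡ 696 (mod 1309).
  Combine with x ≡ 14 (mod 16); new modulus lcm = 20944.
    Write x = 696 + 1309·t and substitute into x ≡ 14 (mod 16): 1309·t ≡ 14 − 696 = -682 (mod 16).
    Reduce coefficients mod 16: 13·t ≡ 6 (mod 16).
    The inverse of 13 mod 16 is 5 (since 13·5 = 65 = 4·16 + 1), so t ≡ 5·6 = 30 ≡ 14 (mod 16).
    Then x = 696 + 1309·14 = 19022, valid modulo lcm(1309, 16) = 20944: x ≡ 19022 (mod 20944).
  Combine with x ≡ 1 (mod 19); new modulus lcm = 397936.
    Write x = 19022 + 20944·t and substitute into x ≡ 1 (mod 19): 20944·t ≡ 1 − 19022 = -19021 (mod 19).
    Reduce coefficients mod 19: 6·t ≡ 17 (mod 19).
    The inverse of 6 mod 19 is 16 (since 6·16 = 96 = 5·19 + 1), so t ≡ 16·17 = 272 ≡ 6 (mod 19).
    Then x = 19022 + 20944·6 = 144686, valid modulo lcm(20944, 19) = 397936: x ≡ 144686 (mod 397936).
Verify against each original: 144686 mod 7 = 3, 144686 mod 11 = 3, 144686 mod 17 = 16, 144686 mod 16 = 14, 144686 mod 19 = 1.

x ≡ 144686 (mod 397936).


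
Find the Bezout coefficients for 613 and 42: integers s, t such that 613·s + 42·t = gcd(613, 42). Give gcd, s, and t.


Euclidean algorithm on (613, 42) — divide until remainder is 0:
  613 = 14 · 42 + 25
  42 = 1 · 25 + 17
  25 = 1 · 17 + 8
  17 = 2 · 8 + 1
  8 = 8 · 1 + 0
gcd(613, 42) = 1.
Track Bezout coefficients alongside the remainders: start with r₀ = 613 = a·1 + b·0 (s = 1, t = 0) and r₁ = 42 = a·0 + b·1 (s = 0, t = 1); each new remainder r_{k+1} = r_{k-1} − q_k·r_k inherits s_{k+1} = s_{k-1} − q_k·s_k, t_{k+1} = t_{k-1} − q_k·t_k, so r_k = a·s_k + b·t_k at every step:
  q = 14: r = 25, s = 1 − 14·0 = 1, t = 0 − 14·1 = -14  (check: 613·1 + 42·(-14) = 25)
  q = 1: r = 17, s = 0 − 1·1 = -1, t = 1 − 1·(-14) = 15  (check: 613·(-1) + 42·15 = 17)
  q = 1: r = 8, s = 1 − 1·(-1) = 2, t = -14 − 1·15 = -29  (check: 613·2 + 42·(-29) = 8)
  q = 2: r = 1, s = -1 − 2·2 = -5, t = 15 − 2·(-29) = 73  (check: 613·(-5) + 42·73 = 1)
The row with r = 1 (the gcd) gives the Bezout coefficients s = -5, t = 73.
Result: 613 · (-5) + 42 · (73) = 1.

gcd(613, 42) = 1; s = -5, t = 73 (check: 613·(-5) + 42·73 = 1).


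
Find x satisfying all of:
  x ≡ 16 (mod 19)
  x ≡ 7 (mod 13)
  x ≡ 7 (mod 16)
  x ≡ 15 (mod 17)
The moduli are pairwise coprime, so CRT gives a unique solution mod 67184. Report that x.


Product of moduli M = 19 · 13 · 16 · 17 = 67184.
Merge one congruence at a time:
  Start: x ≡ 16 (mod 19).
  Combine with x ≡ 7 (mod 13); new modulus lcm = 247.
    Write x = 16 + 19·t and substitute into x ≡ 7 (mod 13): 19·t ≡ 7 − 16 = -9 (mod 13).
    Reduce coefficients mod 13: 6·t ≡ 4 (mod 13).
    The inverse of 6 mod 13 is 11 (since 6·11 = 66 = 5·13 + 1), so t ≡ 11·4 = 44 ≡ 5 (mod 13).
    Then x = 16 + 19·5 = 111, valid modulo lcm(19, 13) = 247: x ≡ 111 (mod 247).
  Combine with x ≡ 7 (mod 16); new modulus lcm = 3952.
    Write x = 111 + 247·t and substitute into x ≡ 7 (mod 16): 247·t ≡ 7 − 111 = -104 (mod 16).
    Reduce coefficients mod 16: 7·t ≡ 8 (mod 16).
    The inverse of 7 mod 16 is 7 (since 7·7 = 49 = 3·16 + 1), so t ≡ 7·8 = 56 ≡ 8 (mod 16).
    Then x = 111 + 247·8 = 2087, valid modulo lcm(247, 16) = 3952: x ≡ 2087 (mod 3952).
  Combine with x ≡ 15 (mod 17); new modulus lcm = 67184.
    Write x = 2087 + 3952·t and substitute into x ≡ 15 (mod 17): 3952·t ≡ 15 − 2087 = -2072 (mod 17).
    Reduce coefficients mod 17: 8·t ≡ 2 (mod 17).
    The inverse of 8 mod 17 is 15 (since 8·15 = 120 = 7·17 + 1), so t ≡ 15·2 = 30 ≡ 13 (mod 17).
    Then x = 2087 + 3952·13 = 53463, valid modulo lcm(3952, 17) = 67184: x ≡ 53463 (mod 67184).
Verify against each original: 53463 mod 19 = 16, 53463 mod 13 = 7, 53463 mod 16 = 7, 53463 mod 17 = 15.

x ≡ 53463 (mod 67184).


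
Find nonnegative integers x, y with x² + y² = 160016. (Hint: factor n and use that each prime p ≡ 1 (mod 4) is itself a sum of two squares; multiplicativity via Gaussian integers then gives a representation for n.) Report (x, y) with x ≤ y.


Step 1: Factor n = 160016 = 2^4 · 73 · 137.
Step 2: Check the mod-4 condition on each prime factor: 2 = 2 (special); 73 ≡ 1 (mod 4), exponent 1; 137 ≡ 1 (mod 4), exponent 1.
All primes ≡ 3 (mod 4) appear to even exponent (or don't appear), so by the two-squares theorem n IS expressible as a sum of two squares.
Step 3: Build a representation. Group n = k² · m with k = 4 and m = 73 · 137 = 10001 (a product of primes ≡ 1 (mod 4)); a representation of m scales to one of n via (k·x)² + (k·y)² = k²(x² + y²). Each prime p ≡ 1 (mod 4) is itself a sum of two squares; find a² by testing p − a² for a perfect square:
  73: 73 − 1² = 72, 73 − 2² = 69, 73 − 3² = 64 = 8² ⇒ 73 = 3² + 8².
  137: 137 − 1² = 136, 137 − 2² = 133, 137 − 3² = 128, 137 − 4² = 121 = 11² ⇒ 137 = 4² + 11².
  Combine using the Brahmagupta–Fibonacci identity (a² + b²)(c² + d²) = (ac − bd)² + (ad + bc)² = (ac + bd)² + (ad − bc)²:
  73 · 137 = 10001: from (3² + 8²)(4² + 11²), take (3·4 − 8·11, 3·11 + 8·4) = (12 − 88, 33 + 32) = (-76, 65); dropping signs (only squares matter) gives (76, 65); check 76² + 65² = 5776 + 4225 = 10001 ✓.
  Scale by k = 4: (4·76, 4·65) = (304, 260).
Step 4: Order so x ≤ y and verify: 260² + 304² = 67600 + 92416 = 160016 = n. ✓

n = 160016 = 260² + 304² (one valid representation with x ≤ y).


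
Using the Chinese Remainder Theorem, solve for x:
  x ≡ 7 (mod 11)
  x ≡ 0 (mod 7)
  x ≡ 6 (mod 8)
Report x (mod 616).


Moduli 11, 7, 8 are pairwise coprime; by CRT there is a unique solution modulo M = 11 · 7 · 8 = 616.
Solve pairwise, accumulating the modulus:
  Start with x ≡ 7 (mod 11).
  Combine with x ≡ 0 (mod 7): since gcd(11, 7) = 1, we get a unique residue mod 77.
    Write x = 7 + 11·t and substitute into x ≡ 0 (mod 7): 11·t ≡ 0 − 7 = -7 (mod 7).
    Reduce coefficients mod 7: 4·t ≡ 0 (mod 7).
    The inverse of 4 mod 7 is 2 (since 4·2 = 8 = 1·7 + 1), so t ≡ 2·0 = 0 ≡ 0 (mod 7).
    Then x = 7 + 11·0 = 7, valid modulo lcm(11, 7) = 77: x ≡ 7 (mod 77).
  Combine with x ≡ 6 (mod 8): since gcd(77, 8) = 1, we get a unique residue mod 616.
    Write x = 7 + 77·t and substitute into x ≡ 6 (mod 8): 77·t ≡ 6 − 7 = -1 (mod 8).
    Reduce coefficients mod 8: 5·t ≡ 7 (mod 8).
    The inverse of 5 mod 8 is 5 (since 5·5 = 25 = 3·8 + 1), so t ≡ 5·7 = 35 ≡ 3 (mod 8).
    Then x = 7 + 77·3 = 238, valid modulo lcm(77, 8) = 616: x ≡ 238 (mod 616).
Verify: 238 mod 11 = 7 ✓, 238 mod 7 = 0 ✓, 238 mod 8 = 6 ✓.

x ≡ 238 (mod 616).


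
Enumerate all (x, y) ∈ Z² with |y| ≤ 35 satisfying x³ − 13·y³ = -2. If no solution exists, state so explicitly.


The equation is x³ - 13y³ = -2. For fixed y, x³ = 13·y³ − 2, so a solution requires the RHS to be a perfect cube.
Strategy: iterate y from -35 to 35, compute RHS = 13·y³ − 2, and check whether it is a (positive or negative) perfect cube.
Check small values of y:
  y = 0: RHS = -2 is not a perfect cube.
  y = 1: RHS = 11 is not a perfect cube.
  y = -1: RHS = -15 is not a perfect cube.
  y = 2: RHS = 102 is not a perfect cube.
  y = -2: RHS = -106 is not a perfect cube.
  y = 3: RHS = 349 is not a perfect cube.
  y = -3: RHS = -353 is not a perfect cube.
Continuing the search up to |y| = 35 finds no solutions either.
No (x, y) in the scanned range satisfies the equation.

No integer solutions with |y| ≤ 35.


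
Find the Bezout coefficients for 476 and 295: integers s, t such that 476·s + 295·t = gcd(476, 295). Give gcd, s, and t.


Euclidean algorithm on (476, 295) — divide until remainder is 0:
  476 = 1 · 295 + 181
  295 = 1 · 181 + 114
  181 = 1 · 114 + 67
  114 = 1 · 67 + 47
  67 = 1 · 47 + 20
  47 = 2 · 20 + 7
  20 = 2 · 7 + 6
  7 = 1 · 6 + 1
  6 = 6 · 1 + 0
gcd(476, 295) = 1.
Track Bezout coefficients alongside the remainders: start with r₀ = 476 = a·1 + b·0 (s = 1, t = 0) and r₁ = 295 = a·0 + b·1 (s = 0, t = 1); each new remainder r_{k+1} = r_{k-1} − q_k·r_k inherits s_{k+1} = s_{k-1} − q_k·s_k, t_{k+1} = t_{k-1} − q_k·t_k, so r_k = a·s_k + b·t_k at every step:
  q = 1: r = 181, s = 1 − 1·0 = 1, t = 0 − 1·1 = -1  (check: 476·1 + 295·(-1) = 181)
  q = 1: r = 114, s = 0 − 1·1 = -1, t = 1 − 1·(-1) = 2  (check: 476·(-1) + 295·2 = 114)
  q = 1: r = 67, s = 1 − 1·(-1) = 2, t = -1 − 1·2 = -3  (check: 476·2 + 295·(-3) = 67)
  q = 1: r = 47, s = -1 − 1·2 = -3, t = 2 − 1·(-3) = 5  (check: 476·(-3) + 295·5 = 47)
  q = 1: r = 20, s = 2 − 1·(-3) = 5, t = -3 − 1·5 = -8  (check: 476·5 + 295·(-8) = 20)
  q = 2: r = 7, s = -3 − 2·5 = -13, t = 5 − 2·(-8) = 21  (check: 476·(-13) + 295·21 = 7)
  q = 2: r = 6, s = 5 − 2·(-13) = 31, t = -8 − 2·21 = -50  (check: 476·31 + 295·(-50) = 6)
  q = 1: r = 1, s = -13 − 1·31 = -44, t = 21 − 1·(-50) = 71  (check: 476·(-44) + 295·71 = 1)
The row with r = 1 (the gcd) gives the Bezout coefficients s = -44, t = 71.
Result: 476 · (-44) + 295 · (71) = 1.

gcd(476, 295) = 1; s = -44, t = 71 (check: 476·(-44) + 295·71 = 1).


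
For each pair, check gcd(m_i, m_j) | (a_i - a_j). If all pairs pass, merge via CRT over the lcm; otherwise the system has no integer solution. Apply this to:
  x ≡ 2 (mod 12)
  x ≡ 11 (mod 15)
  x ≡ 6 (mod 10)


Moduli 12, 15, 10 are not pairwise coprime, so CRT works modulo lcm(m_i) when all pairwise compatibility conditions hold.
Pairwise compatibility: gcd(m_i, m_j) must divide a_i - a_j for every pair.
Merge one congruence at a time:
  Start: x ≡ 2 (mod 12).
  Combine with x ≡ 11 (mod 15): gcd(12, 15) = 3; 11 - 2 = 9, which IS divisible by 3, so compatible.
    Write x = 2 + 12·t and substitute into x ≡ 11 (mod 15): 12·t ≡ 11 − 2 = 9 (mod 15).
    Divide the congruence (and modulus) by g = 3: 4·t ≡ 3 (mod 5).
    The inverse of 4 mod 5 is 4 (since 4·4 = 16 = 3·5 + 1), so t ≡ 4·3 = 12 ≡ 2 (mod 5).
    Then x = 2 + 12·2 = 26, valid modulo lcm(12, 15) = 60: x ≡ 26 (mod 60).
  Combine with x ≡ 6 (mod 10): gcd(60, 10) = 10; 6 - 26 = -20, which IS divisible by 10, so compatible.
    Write x = 26 + 60·t and substitute into x ≡ 6 (mod 10): 60·t ≡ 6 − 26 = -20 (mod 10).
    Divide the congruence (and modulus) by g = 10: 6·t ≡ -2 (mod 1).
    Modulo 1 every t works; take t = 0.
    Then x = 26 + 60·0 = 26, valid modulo lcm(60, 10) = 60: x ≡ 26 (mod 60).
Verify: 26 mod 12 = 2, 26 mod 15 = 11, 26 mod 10 = 6.

x ≡ 26 (mod 60).


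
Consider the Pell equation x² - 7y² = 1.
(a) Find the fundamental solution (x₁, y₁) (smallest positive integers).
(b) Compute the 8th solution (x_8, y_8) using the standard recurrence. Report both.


Step 1: Find the fundamental solution (x₁, y₁) of x² - 7y² = 1.
  Expand √7 as a continued fraction. a₀ = ⌊√7⌋ = 2; iterate m_{k+1} = d_k·a_k − m_k, d_{k+1} = (7 − m_{k+1}²)/d_k, a_{k+1} = ⌊(a₀ + m_{k+1})/d_{k+1}⌋ (starting m₀ = 0, d₀ = 1), with convergents p_k = a_k·p_{k-1} + p_{k-2}, q_k = a_k·q_{k-1} + q_{k-2} (p₋₁ = 1, q₋₁ = 0):
  k = 0: a₀ = 2; p₀/q₀ = 2/1; p₀² − 7·q₀² = 4 − 7 = -3.
  k = 1: m = 2, d = 3, a = ⌊(2 + 2)/3⌋ = 1; p/q = (1·2 + 1)/(1·1 + 0) = 3/1; p² − 7·q² = 9 − 7 = 2.
  k = 2: m = 1, d = 2, a = ⌊(2 + 1)/2⌋ = 1; p/q = (1·3 + 2)/(1·1 + 1) = 5/2; p² − 7·q² = 25 − 28 = -3.
  k = 3: m = 1, d = 3, a = ⌊(2 + 1)/3⌋ = 1; p/q = (1·5 + 3)/(1·2 + 1) = 8/3; p² − 7·q² = 64 − 63 = 1.
  The first convergent with p² − 7·q² = 1 gives the fundamental solution (x₁, y₁) = (8, 3).
Step 2: Apply the recurrence (x_{n+1}, y_{n+1}) = (x₁x_n + 7y₁y_n, x₁y_n + y₁x_n) repeatedly.
  From (x_1, y_1) = (8, 3): x_2 = 8·8 + 7·3·3 = 127; y_2 = 8·3 + 3·8 = 48.
  From (x_2, y_2) = (127, 48): x_3 = 8·127 + 7·3·48 = 2024; y_3 = 8·48 + 3·127 = 765.
  From (x_3, y_3) = (2024, 765): x_4 = 8·2024 + 7·3·765 = 32257; y_4 = 8·765 + 3·2024 = 12192.
  From (x_4, y_4) = (32257, 12192): x_5 = 8·32257 + 7·3·12192 = 514088; y_5 = 8·12192 + 3·32257 = 194307.
  From (x_5, y_5) = (514088, 194307): x_6 = 8·514088 + 7·3·194307 = 8193151; y_6 = 8·194307 + 3·514088 = 3096720.
  From (x_6, y_6) = (8193151, 3096720): x_7 = 8·8193151 + 7·3·3096720 = 130576328; y_7 = 8·3096720 + 3·8193151 = 49353213.
  From (x_7, y_7) = (130576328, 49353213): x_8 = 8·130576328 + 7·3·49353213 = 2081028097; y_8 = 8·49353213 + 3·130576328 = 786554688.
Step 3: Verify x_8² - 7·y_8² = 4330677940503441409 - 4330677940503441408 = 1 (should be 1). ✓

(x_1, y_1) = (8, 3); (x_8, y_8) = (2081028097, 786554688).


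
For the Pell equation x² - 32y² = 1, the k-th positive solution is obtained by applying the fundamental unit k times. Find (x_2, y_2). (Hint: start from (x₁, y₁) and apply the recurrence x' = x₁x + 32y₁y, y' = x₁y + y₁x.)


Step 1: Find the fundamental solution (x₁, y₁) of x² - 32y² = 1.
  Expand √32 as a continued fraction. a₀ = ⌊√32⌋ = 5; iterate m_{k+1} = d_k·a_k − m_k, d_{k+1} = (32 − m_{k+1}²)/d_k, a_{k+1} = ⌊(a₀ + m_{k+1})/d_{k+1}⌋ (starting m₀ = 0, d₀ = 1), with convergents p_k = a_k·p_{k-1} + p_{k-2}, q_k = a_k·q_{k-1} + q_{k-2} (p₋₁ = 1, q₋₁ = 0):
  k = 0: a₀ = 5; p₀/q₀ = 5/1; p₀² − 32·q₀² = 25 − 32 = -7.
  k = 1: m = 5, d = 7, a = ⌊(5 + 5)/7⌋ = 1; p/q = (1·5 + 1)/(1·1 + 0) = 6/1; p² − 32·q² = 36 − 32 = 4.
  k = 2: m = 2, d = 4, a = ⌊(5 + 2)/4⌋ = 1; p/q = (1·6 + 5)/(1·1 + 1) = 11/2; p² − 32·q² = 121 − 128 = -7.
  k = 3: m = 2, d = 7, a = ⌊(5 + 2)/7⌋ = 1; p/q = (1·11 + 6)/(1·2 + 1) = 17/3; p² − 32·q² = 289 − 288 = 1.
  The first convergent with p² − 32·q² = 1 gives the fundamental solution (x₁, y₁) = (17, 3).
Step 2: Apply the recurrence (x_{n+1}, y_{n+1}) = (x₁x_n + 32y₁y_n, x₁y_n + y₁x_n) repeatedly.
  From (x_1, y_1) = (17, 3): x_2 = 17·17 + 32·3·3 = 577; y_2 = 17·3 + 3·17 = 102.
Step 3: Verify x_2² - 32·y_2² = 332929 - 332928 = 1 (should be 1). ✓

(x_1, y_1) = (17, 3); (x_2, y_2) = (577, 102).


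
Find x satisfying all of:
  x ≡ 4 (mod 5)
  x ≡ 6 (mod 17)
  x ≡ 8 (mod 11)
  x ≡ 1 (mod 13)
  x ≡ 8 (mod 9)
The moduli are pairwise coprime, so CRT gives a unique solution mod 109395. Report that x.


Product of moduli M = 5 · 17 · 11 · 13 · 9 = 109395.
Merge one congruence at a time:
  Start: x ≡ 4 (mod 5).
  Combine with x ≡ 6 (mod 17); new modulus lcm = 85.
    Write x = 4 + 5·t and substitute into x ≡ 6 (mod 17): 5·t ≡ 6 − 4 = 2 (mod 17).
    The inverse of 5 mod 17 is 7 (since 5·7 = 35 = 2·17 + 1), so t ≡ 7·2 = 14 ≡ 14 (mod 17).
    Then x = 4 + 5·14 = 74, valid modulo lcm(5, 17) = 85: x ≡ 74 (mod 85).
  Combine with x ≡ 8 (mod 11); new modulus lcm = 935.
    Write x = 74 + 85·t and substitute into x ≡ 8 (mod 11): 85·t ≡ 8 − 74 = -66 (mod 11).
    Reduce coefficients mod 11: 8·t ≡ 0 (mod 11).
    The inverse of 8 mod 11 is 7 (since 8·7 = 56 = 5·11 + 1), so t ≡ 7·0 = 0 ≡ 0 (mod 11).
    Then x = 74 + 85·0 = 74, valid modulo lcm(85, 11) = 935: x ≡ 74 (mod 935).
  Combine with x ≡ 1 (mod 13); new modulus lcm = 12155.
    Write x = 74 + 935·t and substitute into x ≡ 1 (mod 13): 935·t ≡ 1 − 74 = -73 (mod 13).
    Reduce coefficients mod 13: 12·t ≡ 5 (mod 13).
    The inverse of 12 mod 13 is 12 (since 12·12 = 144 = 11·13 + 1), so t ≡ 12·5 = 60 ≡ 8 (mod 13).
    Then x = 74 + 935·8 = 7554, valid modulo lcm(935, 13) = 12155: x ≡ 7554 (mod 12155).
  Combine with x ≡ 8 (mod 9); new modulus lcm = 109395.
    Write x = 7554 + 12155·t and substitute into x ≡ 8 (mod 9): 12155·t ≡ 8 − 7554 = -7546 (mod 9).
    Reduce coefficients mod 9: 5·t ≡ 5 (mod 9).
    The inverse of 5 mod 9 is 2 (since 5·2 = 10 = 1·9 + 1), so t ≡ 2·5 = 10 ≡ 1 (mod 9).
    Then x = 7554 + 12155·1 = 19709, valid modulo lcm(12155, 9) = 109395: x ≡ 19709 (mod 109395).
Verify against each original: 19709 mod 5 = 4, 19709 mod 17 = 6, 19709 mod 11 = 8, 19709 mod 13 = 1, 19709 mod 9 = 8.

x ≡ 19709 (mod 109395).


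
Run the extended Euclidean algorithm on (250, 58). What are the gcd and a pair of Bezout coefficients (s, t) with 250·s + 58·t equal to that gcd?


Euclidean algorithm on (250, 58) — divide until remainder is 0:
  250 = 4 · 58 + 18
  58 = 3 · 18 + 4
  18 = 4 · 4 + 2
  4 = 2 · 2 + 0
gcd(250, 58) = 2.
Track Bezout coefficients alongside the remainders: start with r₀ = 250 = a·1 + b·0 (s = 1, t = 0) and r₁ = 58 = a·0 + b·1 (s = 0, t = 1); each new remainder r_{k+1} = r_{k-1} − q_k·r_k inherits s_{k+1} = s_{k-1} − q_k·s_k, t_{k+1} = t_{k-1} − q_k·t_k, so r_k = a·s_k + b·t_k at every step:
  q = 4: r = 18, s = 1 − 4·0 = 1, t = 0 − 4·1 = -4  (check: 250·1 + 58·(-4) = 18)
  q = 3: r = 4, s = 0 − 3·1 = -3, t = 1 − 3·(-4) = 13  (check: 250·(-3) + 58·13 = 4)
  q = 4: r = 2, s = 1 − 4·(-3) = 13, t = -4 − 4·13 = -56  (check: 250·13 + 58·(-56) = 2)
The row with r = 2 (the gcd) gives the Bezout coefficients s = 13, t = -56.
Result: 250 · (13) + 58 · (-56) = 2.

gcd(250, 58) = 2; s = 13, t = -56 (check: 250·13 + 58·(-56) = 2).


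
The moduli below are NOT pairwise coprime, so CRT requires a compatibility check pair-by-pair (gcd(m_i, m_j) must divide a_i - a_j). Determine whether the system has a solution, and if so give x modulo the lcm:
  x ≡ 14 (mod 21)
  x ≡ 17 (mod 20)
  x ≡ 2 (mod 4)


Moduli 21, 20, 4 are not pairwise coprime, so CRT works modulo lcm(m_i) when all pairwise compatibility conditions hold.
Pairwise compatibility: gcd(m_i, m_j) must divide a_i - a_j for every pair.
Merge one congruence at a time:
  Start: x ≡ 14 (mod 21).
  Combine with x ≡ 17 (mod 20): gcd(21, 20) = 1; 17 - 14 = 3, which IS divisible by 1, so compatible.
    Write x = 14 + 21·t and substitute into x ≡ 17 (mod 20): 21·t ≡ 17 − 14 = 3 (mod 20).
    Reduce coefficients mod 20: 1·t ≡ 3 (mod 20).
    So t ≡ 3 (mod 20).
    Then x = 14 + 21·3 = 77, valid modulo lcm(21, 20) = 420: x ≡ 77 (mod 420).
  Combine with x ≡ 2 (mod 4): gcd(420, 4) = 4, and 2 - 77 = -75 is NOT divisible by 4.
    ⇒ system is inconsistent (no integer solution).

No solution (the system is inconsistent).


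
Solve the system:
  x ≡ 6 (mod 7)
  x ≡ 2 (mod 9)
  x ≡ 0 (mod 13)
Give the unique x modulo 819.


Moduli 7, 9, 13 are pairwise coprime; by CRT there is a unique solution modulo M = 7 · 9 · 13 = 819.
Solve pairwise, accumulating the modulus:
  Start with x ≡ 6 (mod 7).
  Combine with x ≡ 2 (mod 9): since gcd(7, 9) = 1, we get a unique residue mod 63.
    Write x = 6 + 7·t and substitute into x ≡ 2 (mod 9): 7·t ≡ 2 − 6 = -4 (mod 9).
    Reduce coefficients mod 9: 7·t ≡ 5 (mod 9).
    The inverse of 7 mod 9 is 4 (since 7·4 = 28 = 3·9 + 1), so t ≡ 4·5 = 20 ≡ 2 (mod 9).
    Then x = 6 + 7·2 = 20, valid modulo lcm(7, 9) = 63: x ≡ 20 (mod 63).
  Combine with x ≡ 0 (mod 13): since gcd(63, 13) = 1, we get a unique residue mod 819.
    Write x = 20 + 63·t and substitute into x ≡ 0 (mod 13): 63·t ≡ 0 − 20 = -20 (mod 13).
    Reduce coefficients mod 13: 11·t ≡ 6 (mod 13).
    The inverse of 11 mod 13 is 6 (since 11·6 = 66 = 5·13 + 1), so t ≡ 6·6 = 36 ≡ 10 (mod 13).
    Then x = 20 + 63·10 = 650, valid modulo lcm(63, 13) = 819: x ≡ 650 (mod 819).
Verify: 650 mod 7 = 6 ✓, 650 mod 9 = 2 ✓, 650 mod 13 = 0 ✓.

x ≡ 650 (mod 819).


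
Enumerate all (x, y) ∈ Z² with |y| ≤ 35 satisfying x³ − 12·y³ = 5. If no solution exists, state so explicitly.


The equation is x³ - 12y³ = 5. For fixed y, x³ = 12·y³ + 5, so a solution requires the RHS to be a perfect cube.
Strategy: iterate y from -35 to 35, compute RHS = 12·y³ + 5, and check whether it is a (positive or negative) perfect cube.
Check small values of y:
  y = 0: RHS = 5 is not a perfect cube.
  y = 1: RHS = 17 is not a perfect cube.
  y = -1: RHS = -7 is not a perfect cube.
  y = 2: RHS = 101 is not a perfect cube.
  y = -2: RHS = -91 is not a perfect cube.
  y = 3: RHS = 329 is not a perfect cube.
  y = -3: RHS = -319 is not a perfect cube.
Continuing the search up to |y| = 35 finds no solutions either.
No (x, y) in the scanned range satisfies the equation.

No integer solutions with |y| ≤ 35.


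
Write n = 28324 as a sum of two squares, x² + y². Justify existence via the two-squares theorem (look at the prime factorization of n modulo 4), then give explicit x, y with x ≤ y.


Step 1: Factor n = 28324 = 2^2 · 73 · 97.
Step 2: Check the mod-4 condition on each prime factor: 2 = 2 (special); 73 ≡ 1 (mod 4), exponent 1; 97 ≡ 1 (mod 4), exponent 1.
All primes ≡ 3 (mod 4) appear to even exponent (or don't appear), so by the two-squares theorem n IS expressible as a sum of two squares.
Step 3: Build a representation. Group n = k² · m with k = 2 and m = 73 · 97 = 7081 (a product of primes ≡ 1 (mod 4)); a representation of m scales to one of n via (k·x)² + (k·y)² = k²(x² + y²). Each prime p ≡ 1 (mod 4) is itself a sum of two squares; find a² by testing p − a² for a perfect square:
  73: 73 − 1² = 72, 73 − 2² = 69, 73 − 3² = 64 = 8² ⇒ 73 = 3² + 8².
  97: 97 − 1² = 96, 97 − 2² = 93, 97 − 3² = 88, 97 − 4² = 81 = 9² ⇒ 97 = 4² + 9².
  Combine using the Brahmagupta–Fibonacci identity (a² + b²)(c² + d²) = (ac − bd)² + (ad + bc)² = (ac + bd)² + (ad − bc)²:
  73 · 97 = 7081: from (3² + 8²)(4² + 9²), take (3·4 − 8·9, 3·9 + 8·4) = (12 − 72, 27 + 32) = (-60, 59); dropping signs (only squares matter) gives (60, 59); check 60² + 59² = 3600 + 3481 = 7081 ✓.
  Scale by k = 2: (2·60, 2·59) = (120, 118).
Step 4: Order so x ≤ y and verify: 118² + 120² = 13924 + 14400 = 28324 = n. ✓

n = 28324 = 118² + 120² (one valid representation with x ≤ y).


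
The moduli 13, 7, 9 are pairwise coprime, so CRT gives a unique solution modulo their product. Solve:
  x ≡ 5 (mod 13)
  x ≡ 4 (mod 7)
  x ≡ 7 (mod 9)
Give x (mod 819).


Moduli 13, 7, 9 are pairwise coprime; by CRT there is a unique solution modulo M = 13 · 7 · 9 = 819.
Solve pairwise, accumulating the modulus:
  Start with x ≡ 5 (mod 13).
  Combine with x ≡ 4 (mod 7): since gcd(13, 7) = 1, we get a unique residue mod 91.
    Write x = 5 + 13·t and substitute into x ≡ 4 (mod 7): 13·t ≡ 4 − 5 = -1 (mod 7).
    Reduce coefficients mod 7: 6·t ≡ 6 (mod 7).
    The inverse of 6 mod 7 is 6 (since 6·6 = 36 = 5·7 + 1), so t ≡ 6·6 = 36 ≡ 1 (mod 7).
    Then x = 5 + 13·1 = 18, valid modulo lcm(13, 7) = 91: x ≡ 18 (mod 91).
  Combine with x ≡ 7 (mod 9): since gcd(91, 9) = 1, we get a unique residue mod 819.
    Write x = 18 + 91·t and substitute into x ≡ 7 (mod 9): 91·t ≡ 7 − 18 = -11 (mod 9).
    Reduce coefficients mod 9: 1·t ≡ 7 (mod 9).
    So t ≡ 7 (mod 9).
    Then x = 18 + 91·7 = 655, valid modulo lcm(91, 9) = 819: x ≡ 655 (mod 819).
Verify: 655 mod 13 = 5 ✓, 655 mod 7 = 4 ✓, 655 mod 9 = 7 ✓.

x ≡ 655 (mod 819).


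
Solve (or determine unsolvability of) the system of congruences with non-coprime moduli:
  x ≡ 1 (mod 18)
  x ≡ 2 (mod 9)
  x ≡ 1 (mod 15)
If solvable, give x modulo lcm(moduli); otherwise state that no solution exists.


Moduli 18, 9, 15 are not pairwise coprime, so CRT works modulo lcm(m_i) when all pairwise compatibility conditions hold.
Pairwise compatibility: gcd(m_i, m_j) must divide a_i - a_j for every pair.
Merge one congruence at a time:
  Start: x ≡ 1 (mod 18).
  Combine with x ≡ 2 (mod 9): gcd(18, 9) = 9, and 2 - 1 = 1 is NOT divisible by 9.
    ⇒ system is inconsistent (no integer solution).

No solution (the system is inconsistent).


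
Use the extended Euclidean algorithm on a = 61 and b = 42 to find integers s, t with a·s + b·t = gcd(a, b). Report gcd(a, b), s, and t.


Euclidean algorithm on (61, 42) — divide until remainder is 0:
  61 = 1 · 42 + 19
  42 = 2 · 19 + 4
  19 = 4 · 4 + 3
  4 = 1 · 3 + 1
  3 = 3 · 1 + 0
gcd(61, 42) = 1.
Track Bezout coefficients alongside the remainders: start with r₀ = 61 = a·1 + b·0 (s = 1, t = 0) and r₁ = 42 = a·0 + b·1 (s = 0, t = 1); each new remainder r_{k+1} = r_{k-1} − q_k·r_k inherits s_{k+1} = s_{k-1} − q_k·s_k, t_{k+1} = t_{k-1} − q_k·t_k, so r_k = a·s_k + b·t_k at every step:
  q = 1: r = 19, s = 1 − 1·0 = 1, t = 0 − 1·1 = -1  (check: 61·1 + 42·(-1) = 19)
  q = 2: r = 4, s = 0 − 2·1 = -2, t = 1 − 2·(-1) = 3  (check: 61·(-2) + 42·3 = 4)
  q = 4: r = 3, s = 1 − 4·(-2) = 9, t = -1 − 4·3 = -13  (check: 61·9 + 42·(-13) = 3)
  q = 1: r = 1, s = -2 − 1·9 = -11, t = 3 − 1·(-13) = 16  (check: 61·(-11) + 42·16 = 1)
The row with r = 1 (the gcd) gives the Bezout coefficients s = -11, t = 16.
Result: 61 · (-11) + 42 · (16) = 1.

gcd(61, 42) = 1; s = -11, t = 16 (check: 61·(-11) + 42·16 = 1).


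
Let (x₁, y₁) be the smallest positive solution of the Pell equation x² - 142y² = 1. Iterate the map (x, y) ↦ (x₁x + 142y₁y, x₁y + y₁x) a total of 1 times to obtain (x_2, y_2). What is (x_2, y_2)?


Step 1: Find the fundamental solution (x₁, y₁) of x² - 142y² = 1.
  Expand √142 as a continued fraction. a₀ = ⌊√142⌋ = 11; iterate m_{k+1} = d_k·a_k − m_k, d_{k+1} = (142 − m_{k+1}²)/d_k, a_{k+1} = ⌊(a₀ + m_{k+1})/d_{k+1}⌋ (starting m₀ = 0, d₀ = 1), with convergents p_k = a_k·p_{k-1} + p_{k-2}, q_k = a_k·q_{k-1} + q_{k-2} (p₋₁ = 1, q₋₁ = 0):
  k = 0: a₀ = 11; p₀/q₀ = 11/1; p₀² − 142·q₀² = 121 − 142 = -21.
  k = 1: m = 11, d = 21, a = ⌊(11 + 11)/21⌋ = 1; p/q = (1·11 + 1)/(1·1 + 0) = 12/1; p² − 142·q² = 144 − 142 = 2.
  k = 2: m = 10, d = 2, a = ⌊(11 + 10)/2⌋ = 10; p/q = (10·12 + 11)/(10·1 + 1) = 131/11; p² − 142·q² = 17161 − 17182 = -21.
  k = 3: m = 10, d = 21, a = ⌊(11 + 10)/21⌋ = 1; p/q = (1·131 + 12)/(1·11 + 1) = 143/12; p² − 142·q² = 20449 − 20448 = 1.
  The first convergent with p² − 142·q² = 1 gives the fundamental solution (x₁, y₁) = (143, 12).
Step 2: Apply the recurrence (x_{n+1}, y_{n+1}) = (x₁x_n + 142y₁y_n, x₁y_n + y₁x_n) repeatedly.
  From (x_1, y_1) = (143, 12): x_2 = 143·143 + 142·12·12 = 40897; y_2 = 143·12 + 12·143 = 3432.
Step 3: Verify x_2² - 142·y_2² = 1672564609 - 1672564608 = 1 (should be 1). ✓

(x_1, y_1) = (143, 12); (x_2, y_2) = (40897, 3432).


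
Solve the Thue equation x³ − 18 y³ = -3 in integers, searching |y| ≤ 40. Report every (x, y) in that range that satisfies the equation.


The equation is x³ - 18y³ = -3. For fixed y, x³ = 18·y³ − 3, so a solution requires the RHS to be a perfect cube.
Strategy: iterate y from -40 to 40, compute RHS = 18·y³ − 3, and check whether it is a (positive or negative) perfect cube.
Check small values of y:
  y = 0: RHS = -3 is not a perfect cube.
  y = 1: RHS = 15 is not a perfect cube.
  y = -1: RHS = -21 is not a perfect cube.
  y = 2: RHS = 141 is not a perfect cube.
  y = -2: RHS = -147 is not a perfect cube.
  y = 3: RHS = 483 is not a perfect cube.
  y = -3: RHS = -489 is not a perfect cube.
Continuing the search up to |y| = 40 finds no solutions either.
No (x, y) in the scanned range satisfies the equation.

No integer solutions with |y| ≤ 40.


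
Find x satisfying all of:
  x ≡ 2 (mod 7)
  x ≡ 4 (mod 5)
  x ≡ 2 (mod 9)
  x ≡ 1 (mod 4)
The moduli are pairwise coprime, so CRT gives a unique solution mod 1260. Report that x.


Product of moduli M = 7 · 5 · 9 · 4 = 1260.
Merge one congruence at a time:
  Start: x ≡ 2 (mod 7).
  Combine with x ≡ 4 (mod 5); new modulus lcm = 35.
    Write x = 2 + 7·t and substitute into x ≡ 4 (mod 5): 7·t ≡ 4 − 2 = 2 (mod 5).
    Reduce coefficients mod 5: 2·t ≡ 2 (mod 5).
    The inverse of 2 mod 5 is 3 (since 2·3 = 6 = 1·5 + 1), so t ≡ 3·2 = 6 ≡ 1 (mod 5).
    Then x = 2 + 7·1 = 9, valid modulo lcm(7, 5) = 35: x ≡ 9 (mod 35).
  Combine with x ≡ 2 (mod 9); new modulus lcm = 315.
    Write x = 9 + 35·t and substitute into x ≡ 2 (mod 9): 35·t ≡ 2 − 9 = -7 (mod 9).
    Reduce coefficients mod 9: 8·t ≡ 2 (mod 9).
    The inverse of 8 mod 9 is 8 (since 8·8 = 64 = 7·9 + 1), so t ≡ 8·2 = 16 ≡ 7 (mod 9).
    Then x = 9 + 35·7 = 254, valid modulo lcm(35, 9) = 315: x ≡ 254 (mod 315).
  Combine with x ≡ 1 (mod 4); new modulus lcm = 1260.
    Write x = 254 + 315·t and substitute into x ≡ 1 (mod 4): 315·t ≡ 1 − 254 = -253 (mod 4).
    Reduce coefficients mod 4: 3·t ≡ 3 (mod 4).
    The inverse of 3 mod 4 is 3 (since 3·3 = 9 = 2·4 + 1), so t ≡ 3·3 = 9 ≡ 1 (mod 4).
    Then x = 254 + 315·1 = 569, valid modulo lcm(315, 4) = 1260: x ≡ 569 (mod 1260).
Verify against each original: 569 mod 7 = 2, 569 mod 5 = 4, 569 mod 9 = 2, 569 mod 4 = 1.

x ≡ 569 (mod 1260).


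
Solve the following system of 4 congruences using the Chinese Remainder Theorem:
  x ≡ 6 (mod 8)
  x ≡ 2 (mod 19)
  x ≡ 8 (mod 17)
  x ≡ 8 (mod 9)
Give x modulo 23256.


Product of moduli M = 8 · 19 · 17 · 9 = 23256.
Merge one congruence at a time:
  Start: x ≡ 6 (mod 8).
  Combine with x ≡ 2 (mod 19); new modulus lcm = 152.
    Write x = 6 + 8·t and substitute into x ≡ 2 (mod 19): 8·t ≡ 2 − 6 = -4 (mod 19).
    Reduce coefficients mod 19: 8·t ≡ 15 (mod 19).
    The inverse of 8 mod 19 is 12 (since 8·12 = 96 = 5·19 + 1), so t ≡ 12·15 = 180 ≡ 9 (mod 19).
    Then x = 6 + 8·9 = 78, valid modulo lcm(8, 19) = 152: x ≡ 78 (mod 152).
  Combine with x ≡ 8 (mod 17); new modulus lcm = 2584.
    Write x = 78 + 152·t and substitute into x ≡ 8 (mod 17): 152·t ≡ 8 − 78 = -70 (mod 17).
    Reduce coefficients mod 17: 16·t ≡ 15 (mod 17).
    The inverse of 16 mod 17 is 16 (since 16·16 = 256 = 15·17 + 1), so t ≡ 16·15 = 240 ≡ 2 (mod 17).
    Then x = 78 + 152·2 = 382, valid modulo lcm(152, 17) = 2584: x ≡ 382 (mod 2584).
  Combine with x ≡ 8 (mod 9); new modulus lcm = 23256.
    Write x = 382 + 2584·t and substitute into x ≡ 8 (mod 9): 2584·t ≡ 8 − 382 = -374 (mod 9).
    Reduce coefficients mod 9: 1·t ≡ 4 (mod 9).
    So t ≡ 4 (mod 9).
    Then x = 382 + 2584·4 = 10718, valid modulo lcm(2584, 9) = 23256: x ≡ 10718 (mod 23256).
Verify against each original: 10718 mod 8 = 6, 10718 mod 19 = 2, 10718 mod 17 = 8, 10718 mod 9 = 8.

x ≡ 10718 (mod 23256).


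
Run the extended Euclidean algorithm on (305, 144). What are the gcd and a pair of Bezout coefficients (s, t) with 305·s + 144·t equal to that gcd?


Euclidean algorithm on (305, 144) — divide until remainder is 0:
  305 = 2 · 144 + 17
  144 = 8 · 17 + 8
  17 = 2 · 8 + 1
  8 = 8 · 1 + 0
gcd(305, 144) = 1.
Track Bezout coefficients alongside the remainders: start with r₀ = 305 = a·1 + b·0 (s = 1, t = 0) and r₁ = 144 = a·0 + b·1 (s = 0, t = 1); each new remainder r_{k+1} = r_{k-1} − q_k·r_k inherits s_{k+1} = s_{k-1} − q_k·s_k, t_{k+1} = t_{k-1} − q_k·t_k, so r_k = a·s_k + b·t_k at every step:
  q = 2: r = 17, s = 1 − 2·0 = 1, t = 0 − 2·1 = -2  (check: 305·1 + 144·(-2) = 17)
  q = 8: r = 8, s = 0 − 8·1 = -8, t = 1 − 8·(-2) = 17  (check: 305·(-8) + 144·17 = 8)
  q = 2: r = 1, s = 1 − 2·(-8) = 17, t = -2 − 2·17 = -36  (check: 305·17 + 144·(-36) = 1)
The row with r = 1 (the gcd) gives the Bezout coefficients s = 17, t = -36.
Result: 305 · (17) + 144 · (-36) = 1.

gcd(305, 144) = 1; s = 17, t = -36 (check: 305·17 + 144·(-36) = 1).


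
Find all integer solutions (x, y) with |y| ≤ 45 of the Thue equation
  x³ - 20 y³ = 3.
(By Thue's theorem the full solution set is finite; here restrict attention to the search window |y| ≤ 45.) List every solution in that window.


The equation is x³ - 20y³ = 3. For fixed y, x³ = 20·y³ + 3, so a solution requires the RHS to be a perfect cube.
Strategy: iterate y from -45 to 45, compute RHS = 20·y³ + 3, and check whether it is a (positive or negative) perfect cube.
Check small values of y:
  y = 0: RHS = 3 is not a perfect cube.
  y = 1: RHS = 23 is not a perfect cube.
  y = -1: RHS = -17 is not a perfect cube.
  y = 2: RHS = 163 is not a perfect cube.
  y = -2: RHS = -157 is not a perfect cube.
  y = 3: RHS = 543 is not a perfect cube.
  y = -3: RHS = -537 is not a perfect cube.
Continuing the search up to |y| = 45 finds no solutions either.
No (x, y) in the scanned range satisfies the equation.

No integer solutions with |y| ≤ 45.


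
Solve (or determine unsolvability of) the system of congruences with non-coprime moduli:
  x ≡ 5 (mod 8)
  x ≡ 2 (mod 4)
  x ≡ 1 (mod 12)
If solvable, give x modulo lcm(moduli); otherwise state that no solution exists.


Moduli 8, 4, 12 are not pairwise coprime, so CRT works modulo lcm(m_i) when all pairwise compatibility conditions hold.
Pairwise compatibility: gcd(m_i, m_j) must divide a_i - a_j for every pair.
Merge one congruence at a time:
  Start: x ≡ 5 (mod 8).
  Combine with x ≡ 2 (mod 4): gcd(8, 4) = 4, and 2 - 5 = -3 is NOT divisible by 4.
    ⇒ system is inconsistent (no integer solution).

No solution (the system is inconsistent).


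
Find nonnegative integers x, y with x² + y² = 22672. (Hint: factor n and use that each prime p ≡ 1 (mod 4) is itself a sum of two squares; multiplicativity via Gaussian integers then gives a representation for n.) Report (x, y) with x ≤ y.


Step 1: Factor n = 22672 = 2^4 · 13 · 109.
Step 2: Check the mod-4 condition on each prime factor: 2 = 2 (special); 13 ≡ 1 (mod 4), exponent 1; 109 ≡ 1 (mod 4), exponent 1.
All primes ≡ 3 (mod 4) appear to even exponent (or don't appear), so by the two-squares theorem n IS expressible as a sum of two squares.
Step 3: Build a representation. Group n = k² · m with k = 4 and m = 13 · 109 = 1417 (a product of primes ≡ 1 (mod 4)); a representation of m scales to one of n via (k·x)² + (k·y)² = k²(x² + y²). Each prime p ≡ 1 (mod 4) is itself a sum of two squares; find a² by testing p − a² for a perfect square:
  13: 13 − 1² = 12, 13 − 2² = 9 = 3² ⇒ 13 = 2² + 3².
  109: 109 − 1² = 108, 109 − 2² = 105, 109 − 3² = 100 = 10² ⇒ 109 = 3² + 10².
  Combine using the Brahmagupta–Fibonacci identity (a² + b²)(c² + d²) = (ac − bd)² + (ad + bc)² = (ac + bd)² + (ad − bc)²:
  13 · 109 = 1417: from (2² + 3²)(3² + 10²), take (2·3 − 3·10, 2·10 + 3·3) = (6 − 30, 20 + 9) = (-24, 29); dropping signs (only squares matter) gives (24, 29); check 24² + 29² = 576 + 841 = 1417 ✓.
  Scale by k = 4: (4·24, 4·29) = (96, 116).
Step 4: Order so x ≤ y and verify: 96² + 116² = 9216 + 13456 = 22672 = n. ✓

n = 22672 = 96² + 116² (one valid representation with x ≤ y).


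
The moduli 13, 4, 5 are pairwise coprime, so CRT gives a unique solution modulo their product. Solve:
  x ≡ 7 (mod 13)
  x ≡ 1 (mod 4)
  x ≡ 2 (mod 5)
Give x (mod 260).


Moduli 13, 4, 5 are pairwise coprime; by CRT there is a unique solution modulo M = 13 · 4 · 5 = 260.
Solve pairwise, accumulating the modulus:
  Start with x ≡ 7 (mod 13).
  Combine with x ≡ 1 (mod 4): since gcd(13, 4) = 1, we get a unique residue mod 52.
    Write x = 7 + 13·t and substitute into x ≡ 1 (mod 4): 13·t ≡ 1 − 7 = -6 (mod 4).
    Reduce coefficients mod 4: 1·t ≡ 2 (mod 4).
    So t ≡ 2 (mod 4).
    Then x = 7 + 13·2 = 33, valid modulo lcm(13, 4) = 52: x ≡ 33 (mod 52).
  Combine with x ≡ 2 (mod 5): since gcd(52, 5) = 1, we get a unique residue mod 260.
    Write x = 33 + 52·t and substitute into x ≡ 2 (mod 5): 52·t ≡ 2 − 33 = -31 (mod 5).
    Reduce coefficients mod 5: 2·t ≡ 4 (mod 5).
    The inverse of 2 mod 5 is 3 (since 2·3 = 6 = 1·5 + 1), so t ≡ 3·4 = 12 ≡ 2 (mod 5).
    Then x = 33 + 52·2 = 137, valid modulo lcm(52, 5) = 260: x ≡ 137 (mod 260).
Verify: 137 mod 13 = 7 ✓, 137 mod 4 = 1 ✓, 137 mod 5 = 2 ✓.

x ≡ 137 (mod 260).


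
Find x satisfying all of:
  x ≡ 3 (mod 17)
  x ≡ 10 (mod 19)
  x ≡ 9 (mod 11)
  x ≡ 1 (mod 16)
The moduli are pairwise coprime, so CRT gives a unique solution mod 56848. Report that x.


Product of moduli M = 17 · 19 · 11 · 16 = 56848.
Merge one congruence at a time:
  Start: x ≡ 3 (mod 17).
  Combine with x ≡ 10 (mod 19); new modulus lcm = 323.
    Write x = 3 + 17·t and substitute into x ≡ 10 (mod 19): 17·t ≡ 10 − 3 = 7 (mod 19).
    The inverse of 17 mod 19 is 9 (since 17·9 = 153 = 8·19 + 1), so t ≡ 9·7 = 63 ≡ 6 (mod 19).
    Then x = 3 + 17·6 = 105, valid modulo lcm(17, 19) = 323: x ≡ 105 (mod 323).
  Combine with x ≡ 9 (mod 11); new modulus lcm = 3553.
    Write x = 105 + 323·t and substitute into x ≡ 9 (mod 11): 323·t ≡ 9 − 105 = -96 (mod 11).
    Reduce coefficients mod 11: 4·t ≡ 3 (mod 11).
    The inverse of 4 mod 11 is 3 (since 4·3 = 12 = 1·11 + 1), so t ≡ 3·3 = 9 ≡ 9 (mod 11).
    Then x = 105 + 323·9 = 3012, valid modulo lcm(323, 11) = 3553: x ≡ 3012 (mod 3553).
  Combine with x ≡ 1 (mod 16); new modulus lcm = 56848.
    Write x = 3012 + 3553·t and substitute into x ≡ 1 (mod 16): 3553·t ≡ 1 − 3012 = -3011 (mod 16).
    Reduce coefficients mod 16: 1·t ≡ 13 (mod 16).
    So t ≡ 13 (mod 16).
    Then x = 3012 + 3553·13 = 49201, valid modulo lcm(3553, 16) = 56848: x ≡ 49201 (mod 56848).
Verify against each original: 49201 mod 17 = 3, 49201 mod 19 = 10, 49201 mod 11 = 9, 49201 mod 16 = 1.

x ≡ 49201 (mod 56848).
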